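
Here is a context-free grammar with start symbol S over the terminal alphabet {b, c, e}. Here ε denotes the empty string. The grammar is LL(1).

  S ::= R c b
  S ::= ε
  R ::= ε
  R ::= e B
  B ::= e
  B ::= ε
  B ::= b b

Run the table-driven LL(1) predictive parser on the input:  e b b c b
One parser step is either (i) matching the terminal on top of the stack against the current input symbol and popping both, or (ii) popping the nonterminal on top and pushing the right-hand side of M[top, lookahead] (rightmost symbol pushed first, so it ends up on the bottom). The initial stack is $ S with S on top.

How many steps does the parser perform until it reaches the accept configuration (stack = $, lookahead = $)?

step 1: stack=$ S  input=e b b c b $  — expand S ::= R c b
step 2: stack=$ b c R  input=e b b c b $  — expand R ::= e B
step 3: stack=$ b c B e  input=e b b c b $  — match e
step 4: stack=$ b c B  input=b b c b $  — expand B ::= b b
step 5: stack=$ b c b b  input=b b c b $  — match b
step 6: stack=$ b c b  input=b c b $  — match b
step 7: stack=$ b c  input=c b $  — match c
step 8: stack=$ b  input=b $  — match b
Accept reached after 8 steps.

8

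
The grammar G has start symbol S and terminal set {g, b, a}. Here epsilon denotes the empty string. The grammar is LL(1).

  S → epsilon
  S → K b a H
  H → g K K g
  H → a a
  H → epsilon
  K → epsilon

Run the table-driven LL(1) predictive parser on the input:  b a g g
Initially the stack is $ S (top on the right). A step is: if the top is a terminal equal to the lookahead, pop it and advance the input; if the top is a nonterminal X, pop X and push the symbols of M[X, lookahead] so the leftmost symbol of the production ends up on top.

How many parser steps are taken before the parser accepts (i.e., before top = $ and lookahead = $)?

     Stack      Input      Action
  1  $ S        b a g g $  expand S → K b a H
  2  $ H a b K  b a g g $  expand K → epsilon
  3  $ H a b    b a g g $  match b
  4  $ H a      a g g $    match a
  5  $ H        g g $      expand H → g K K g
  6  $ g K K g  g g $      match g
  7  $ g K K    g $        expand K → epsilon
  8  $ g K      g $        expand K → epsilon
  9  $ g        g $        match g
Accept reached after 9 steps.

9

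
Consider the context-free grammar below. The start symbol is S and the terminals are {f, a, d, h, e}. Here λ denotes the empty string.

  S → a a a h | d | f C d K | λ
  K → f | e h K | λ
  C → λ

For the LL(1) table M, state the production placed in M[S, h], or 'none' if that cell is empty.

FIRST(S) = {λ, a, d, f}
FIRST(K) = {λ, e, f}
FIRST(C) = {λ}
FOLLOW(S) includes $ since S is the start symbol.
FOLLOW(S): S appears on no right-hand side. Thus FOLLOW(S) = {$}.
For S → a a a h: FIRST(a a a h) = {a}, so it goes in M[S, t] for t ∈ {a}.
For S → d: FIRST(d) = {d}, so it goes in M[S, t] for t ∈ {d}.
For S → f C d K: FIRST(f C d K) = {f}, so it goes in M[S, t] for t ∈ {f}.
For S → λ: FIRST(λ) = {λ}, so it goes in M[S, t] for t ∈ {}; since λ ∈ FIRST, also for every t ∈ FOLLOW(S) = {$}.
None of these place a production in M[S, h].

none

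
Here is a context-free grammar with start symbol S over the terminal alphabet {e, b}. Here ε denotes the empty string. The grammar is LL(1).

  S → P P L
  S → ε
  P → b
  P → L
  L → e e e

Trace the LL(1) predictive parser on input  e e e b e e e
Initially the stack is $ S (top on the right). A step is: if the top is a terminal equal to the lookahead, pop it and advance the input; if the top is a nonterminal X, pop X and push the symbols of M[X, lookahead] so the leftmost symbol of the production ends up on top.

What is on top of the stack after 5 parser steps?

     Stack        Input            Action
  1  $ S          e e e b e e e $  expand S → P P L
  2  $ L P P      e e e b e e e $  expand P → L
  3  $ L P L      e e e b e e e $  expand L → e e e
  4  $ L P e e e  e e e b e e e $  match e
  5  $ L P e e    e e b e e e $    match e
Stack after step 5: $ L P e (top = e).

e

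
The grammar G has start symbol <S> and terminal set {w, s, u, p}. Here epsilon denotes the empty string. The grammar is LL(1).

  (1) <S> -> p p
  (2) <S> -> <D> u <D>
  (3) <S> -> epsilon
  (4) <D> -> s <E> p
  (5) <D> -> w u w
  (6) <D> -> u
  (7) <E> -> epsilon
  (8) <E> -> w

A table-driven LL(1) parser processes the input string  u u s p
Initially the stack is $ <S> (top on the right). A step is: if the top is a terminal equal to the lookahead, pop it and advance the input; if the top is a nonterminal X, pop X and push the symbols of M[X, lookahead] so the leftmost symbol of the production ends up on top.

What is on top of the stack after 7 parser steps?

p

step 1: stack=$ <S>  input=u u s p $  — expand <S> -> <D> u <D>
step 2: stack=$ <D> u <D>  input=u u s p $  — expand <D> -> u
step 3: stack=$ <D> u u  input=u u s p $  — match u
step 4: stack=$ <D> u  input=u s p $  — match u
step 5: stack=$ <D>  input=s p $  — expand <D> -> s <E> p
step 6: stack=$ p <E> s  input=s p $  — match s
step 7: stack=$ p <E>  input=p $  — expand <E> -> epsilon
Stack after step 7: $ p (top = p).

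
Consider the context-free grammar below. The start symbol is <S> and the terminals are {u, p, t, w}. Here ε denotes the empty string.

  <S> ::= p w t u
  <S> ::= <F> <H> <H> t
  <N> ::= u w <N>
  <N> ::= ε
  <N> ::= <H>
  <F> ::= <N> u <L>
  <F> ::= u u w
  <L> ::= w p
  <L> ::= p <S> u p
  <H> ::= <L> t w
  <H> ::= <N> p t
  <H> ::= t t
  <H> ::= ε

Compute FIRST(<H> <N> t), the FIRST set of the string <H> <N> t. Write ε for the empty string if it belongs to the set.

FIRST(<L>) = {p, w}
FIRST(<S>) = {p, t, u, w}  (via <F> <H> <H> t)
FIRST(<N>) = {ε, p, t, u, w}  (via <H>)
FIRST(<F>) = {p, t, u, w}  (via <N> u <L>)
FIRST(<H>) = {ε, p, t, u, w}  (via <L> t w, <N> p t)
FIRST(<H> <N> t): take FIRST of each symbol in turn, carrying on past any symbol whose FIRST contains ε; result {p, t, u, w}.

{p, t, u, w}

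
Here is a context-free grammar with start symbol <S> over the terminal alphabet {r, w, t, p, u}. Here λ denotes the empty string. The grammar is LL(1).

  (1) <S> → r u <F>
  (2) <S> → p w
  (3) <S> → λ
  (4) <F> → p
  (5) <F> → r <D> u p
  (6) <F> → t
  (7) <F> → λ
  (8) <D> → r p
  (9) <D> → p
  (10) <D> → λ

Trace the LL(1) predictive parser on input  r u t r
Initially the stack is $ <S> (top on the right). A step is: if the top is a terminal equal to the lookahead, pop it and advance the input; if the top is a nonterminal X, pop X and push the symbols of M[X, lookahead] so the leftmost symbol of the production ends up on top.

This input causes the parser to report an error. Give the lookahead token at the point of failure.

step 1: stack=$ <S>  input=r u t r $  — expand <S> → r u <F>
step 2: stack=$ <F> u r  input=r u t r $  — match r
step 3: stack=$ <F> u  input=u t r $  — match u
step 4: stack=$ <F>  input=t r $  — expand <F> → t
step 5: stack=$ t  input=t r $  — match t
step 6: stack=$  input=r $  — error: stack empty but input remains

r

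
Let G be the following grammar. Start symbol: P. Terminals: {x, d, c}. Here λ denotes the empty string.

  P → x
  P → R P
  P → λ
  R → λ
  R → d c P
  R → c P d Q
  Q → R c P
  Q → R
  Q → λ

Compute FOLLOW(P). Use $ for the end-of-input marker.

FIRST(R) = {λ, c, d}
FIRST(P) = {λ, c, d, x}  (via R P)
FIRST(Q) = {λ, c, d}  (via R c P, R)
FOLLOW(P) includes $ since P is the start symbol.
FOLLOW(P): in P→R P, the suffix after P is empty (adds nothing new); in R→d c P, the suffix after P is empty, so FOLLOW(P) ⊇ FOLLOW(R) = {$, c, d, x}; in R→c P d Q, P is followed by d Q with FIRST {d}; in Q→R c P, the suffix after P is empty, so FOLLOW(P) ⊇ FOLLOW(Q) = {$, c, d, x}. Thus FOLLOW(P) = {$, c, d, x}.
FOLLOW(R): in P→R P, R is followed by P with FIRST {λ, c, d, x}; in P→R P, the suffix after R is nullable, so FOLLOW(R) ⊇ FOLLOW(P) = {$, c, d, x}; in Q→R c P, R is followed by c P with FIRST {c}; in Q→R, the suffix after R is empty, so FOLLOW(R) ⊇ FOLLOW(Q) = {$, c, d, x}. Thus FOLLOW(R) = {$, c, d, x}.
FOLLOW(Q): in R→c P d Q, the suffix after Q is empty, so FOLLOW(Q) ⊇ FOLLOW(R) = {$, c, d, x}. Thus FOLLOW(Q) = {$, c, d, x}.

{$, c, d, x}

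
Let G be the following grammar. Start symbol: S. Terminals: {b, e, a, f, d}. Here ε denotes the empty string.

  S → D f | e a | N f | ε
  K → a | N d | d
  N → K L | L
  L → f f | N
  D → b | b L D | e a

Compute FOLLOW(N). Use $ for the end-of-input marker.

{b, d, e, f}

FIRST(D) = {b, e}
FIRST(S) = {ε, a, b, d, e, f}  (via D f, N f)
FIRST(K) = {a, d, f}  (via N d)
FIRST(N) = {a, d, f}  (via K L, L)
FIRST(L) = {a, d, f}  (via N)
FOLLOW(S) includes $ since S is the start symbol.
FOLLOW(S): S appears on no right-hand side. Thus FOLLOW(S) = {$}.
FOLLOW(K): in N→K L, K is followed by L with FIRST {a, d, f}. Thus FOLLOW(K) = {a, d, f}.
FOLLOW(D): in S→D f, D is followed by f with FIRST {f}; in D→b L D, the suffix after D is empty (adds nothing new). Thus FOLLOW(D) = {f}.
FOLLOW(N): in S→N f, N is followed by f with FIRST {f}; in K→N d, N is followed by d with FIRST {d}; in L→N, the suffix after N is empty, so FOLLOW(N) ⊇ FOLLOW(L) = {b, d, e, f}. Thus FOLLOW(N) = {b, d, e, f}.
FOLLOW(L): in N→K L, the suffix after L is empty, so FOLLOW(L) ⊇ FOLLOW(N) = {b, d, e, f}; in N→L, the suffix after L is empty, so FOLLOW(L) ⊇ FOLLOW(N) = {b, d, e, f}; in D→b L D, L is followed by D with FIRST {b, e}. Thus FOLLOW(L) = {b, d, e, f}.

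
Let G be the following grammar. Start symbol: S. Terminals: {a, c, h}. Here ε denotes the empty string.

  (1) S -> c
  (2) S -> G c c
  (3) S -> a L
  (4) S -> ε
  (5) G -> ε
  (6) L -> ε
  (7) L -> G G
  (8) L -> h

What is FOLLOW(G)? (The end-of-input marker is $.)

FIRST(G) = {ε}
FIRST(S) = {ε, a, c}  (via G c c)
FIRST(L) = {ε, h}  (via G G)
FOLLOW(S) includes $ since S is the start symbol.
FOLLOW(S): S appears on no right-hand side. Thus FOLLOW(S) = {$}.
FOLLOW(L): in S->a L, the suffix after L is empty, so FOLLOW(L) ⊇ FOLLOW(S) = {$}. Thus FOLLOW(L) = {$}.
FOLLOW(G): in S->G c c, G is followed by c c with FIRST {c}; in L->G G (occurrence 1), G is followed by G with FIRST {ε}; in L->G G (occurrence 1), the suffix after G is nullable, so FOLLOW(G) ⊇ FOLLOW(L) = {$}; in L->G G (occurrence 2), the suffix after G is empty, so FOLLOW(G) ⊇ FOLLOW(L) = {$}. Thus FOLLOW(G) = {$, c}.

{$, c}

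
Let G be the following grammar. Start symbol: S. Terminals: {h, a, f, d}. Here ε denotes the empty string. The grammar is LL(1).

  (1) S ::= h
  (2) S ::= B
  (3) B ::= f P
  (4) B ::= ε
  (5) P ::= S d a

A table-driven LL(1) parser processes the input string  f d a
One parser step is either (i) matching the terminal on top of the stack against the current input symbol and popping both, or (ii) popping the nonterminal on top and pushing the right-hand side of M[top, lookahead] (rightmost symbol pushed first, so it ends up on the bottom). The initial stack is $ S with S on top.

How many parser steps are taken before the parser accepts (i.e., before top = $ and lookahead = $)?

8

step 1: stack=$ S  input=f d a $  — expand S ::= B
step 2: stack=$ B  input=f d a $  — expand B ::= f P
step 3: stack=$ P f  input=f d a $  — match f
step 4: stack=$ P  input=d a $  — expand P ::= S d a
step 5: stack=$ a d S  input=d a $  — expand S ::= B
step 6: stack=$ a d B  input=d a $  — expand B ::= ε
step 7: stack=$ a d  input=d a $  — match d
step 8: stack=$ a  input=a $  — match a
Accept reached after 8 steps.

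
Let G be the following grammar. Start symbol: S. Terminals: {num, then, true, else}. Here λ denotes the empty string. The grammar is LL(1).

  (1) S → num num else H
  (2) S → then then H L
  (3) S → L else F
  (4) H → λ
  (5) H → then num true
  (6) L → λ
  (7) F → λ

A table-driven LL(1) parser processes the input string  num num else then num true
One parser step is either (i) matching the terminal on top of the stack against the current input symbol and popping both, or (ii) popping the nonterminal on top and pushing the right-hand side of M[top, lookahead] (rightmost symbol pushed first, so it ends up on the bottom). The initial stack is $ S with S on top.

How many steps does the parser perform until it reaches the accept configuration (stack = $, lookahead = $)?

8

step 1: stack=$ S  input=num num else then num true $  — expand S → num num else H
step 2: stack=$ H else num num  input=num num else then num true $  — match num
step 3: stack=$ H else num  input=num else then num true $  — match num
step 4: stack=$ H else  input=else then num true $  — match else
step 5: stack=$ H  input=then num true $  — expand H → then num true
step 6: stack=$ true num then  input=then num true $  — match then
step 7: stack=$ true num  input=num true $  — match num
step 8: stack=$ true  input=true $  — match true
Accept reached after 8 steps.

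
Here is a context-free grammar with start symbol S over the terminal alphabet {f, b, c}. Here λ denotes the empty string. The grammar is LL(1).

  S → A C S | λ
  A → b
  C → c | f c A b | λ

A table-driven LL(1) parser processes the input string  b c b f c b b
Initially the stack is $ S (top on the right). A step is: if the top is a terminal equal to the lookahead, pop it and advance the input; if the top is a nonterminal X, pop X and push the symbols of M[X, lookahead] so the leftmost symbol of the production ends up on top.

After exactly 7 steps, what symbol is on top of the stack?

     Stack    Input            Action
  1  $ S      b c b f c b b $  expand S → A C S
  2  $ S C A  b c b f c b b $  expand A → b
  3  $ S C b  b c b f c b b $  match b
  4  $ S C    c b f c b b $    expand C → c
  5  $ S c    c b f c b b $    match c
  6  $ S      b f c b b $      expand S → A C S
  7  $ S C A  b f c b b $      expand A → b
Stack after step 7: $ S C b (top = b).

b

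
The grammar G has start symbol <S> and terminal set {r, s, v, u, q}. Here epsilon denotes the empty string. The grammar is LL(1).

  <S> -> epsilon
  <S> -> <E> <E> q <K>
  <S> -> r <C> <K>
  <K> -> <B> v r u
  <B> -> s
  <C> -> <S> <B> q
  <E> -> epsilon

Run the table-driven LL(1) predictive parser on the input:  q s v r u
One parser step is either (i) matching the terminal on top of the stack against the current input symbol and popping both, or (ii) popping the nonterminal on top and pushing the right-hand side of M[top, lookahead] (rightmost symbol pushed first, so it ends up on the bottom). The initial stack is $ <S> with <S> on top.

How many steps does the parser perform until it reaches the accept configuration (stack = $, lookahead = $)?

10

step 1: stack=$ <S>  input=q s v r u $  — expand <S> -> <E> <E> q <K>
step 2: stack=$ <K> q <E> <E>  input=q s v r u $  — expand <E> -> epsilon
step 3: stack=$ <K> q <E>  input=q s v r u $  — expand <E> -> epsilon
step 4: stack=$ <K> q  input=q s v r u $  — match q
step 5: stack=$ <K>  input=s v r u $  — expand <K> -> <B> v r u
step 6: stack=$ u r v <B>  input=s v r u $  — expand <B> -> s
step 7: stack=$ u r v s  input=s v r u $  — match s
step 8: stack=$ u r v  input=v r u $  — match v
step 9: stack=$ u r  input=r u $  — match r
step 10: stack=$ u  input=u $  — match u
Accept reached after 10 steps.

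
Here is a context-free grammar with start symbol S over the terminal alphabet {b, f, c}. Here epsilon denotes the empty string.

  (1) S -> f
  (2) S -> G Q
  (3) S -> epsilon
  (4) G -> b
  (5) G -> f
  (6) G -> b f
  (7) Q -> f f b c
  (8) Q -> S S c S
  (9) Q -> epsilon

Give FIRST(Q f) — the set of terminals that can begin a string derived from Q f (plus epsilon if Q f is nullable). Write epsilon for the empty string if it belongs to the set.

FIRST(G) = {b, f}
FIRST(S) = {epsilon, b, f}  (via G Q)
FIRST(Q) = {epsilon, b, c, f}  (via S S c S)
FIRST(Q f): take FIRST of each symbol in turn, carrying on past any symbol whose FIRST contains epsilon; result {b, c, f}.

{b, c, f}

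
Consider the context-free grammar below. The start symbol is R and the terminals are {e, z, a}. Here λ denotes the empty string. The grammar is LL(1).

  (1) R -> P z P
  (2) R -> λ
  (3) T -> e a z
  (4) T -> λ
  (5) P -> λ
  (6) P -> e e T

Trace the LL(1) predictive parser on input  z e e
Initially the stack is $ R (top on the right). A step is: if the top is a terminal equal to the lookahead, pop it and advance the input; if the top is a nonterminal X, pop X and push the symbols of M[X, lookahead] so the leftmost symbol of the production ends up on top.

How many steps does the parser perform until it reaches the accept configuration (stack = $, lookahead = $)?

step 1: stack=$ R  input=z e e $  — expand R -> P z P
step 2: stack=$ P z P  input=z e e $  — expand P -> λ
step 3: stack=$ P z  input=z e e $  — match z
step 4: stack=$ P  input=e e $  — expand P -> e e T
step 5: stack=$ T e e  input=e e $  — match e
step 6: stack=$ T e  input=e $  — match e
step 7: stack=$ T  input=$  — expand T -> λ
Accept reached after 7 steps.

7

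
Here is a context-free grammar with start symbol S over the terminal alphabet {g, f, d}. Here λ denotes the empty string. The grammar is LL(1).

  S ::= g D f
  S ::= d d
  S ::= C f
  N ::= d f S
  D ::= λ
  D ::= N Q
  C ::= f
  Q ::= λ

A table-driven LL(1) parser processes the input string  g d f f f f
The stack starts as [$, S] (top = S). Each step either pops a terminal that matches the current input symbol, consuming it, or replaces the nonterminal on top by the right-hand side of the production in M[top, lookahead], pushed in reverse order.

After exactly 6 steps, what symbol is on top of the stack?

S

     Stack        Input          Action
  1  $ S          g d f f f f $  expand S ::= g D f
  2  $ f D g      g d f f f f $  match g
  3  $ f D        d f f f f $    expand D ::= N Q
  4  $ f Q N      d f f f f $    expand N ::= d f S
  5  $ f Q S f d  d f f f f $    match d
  6  $ f Q S f    f f f f $      match f
Stack after step 6: $ f Q S (top = S).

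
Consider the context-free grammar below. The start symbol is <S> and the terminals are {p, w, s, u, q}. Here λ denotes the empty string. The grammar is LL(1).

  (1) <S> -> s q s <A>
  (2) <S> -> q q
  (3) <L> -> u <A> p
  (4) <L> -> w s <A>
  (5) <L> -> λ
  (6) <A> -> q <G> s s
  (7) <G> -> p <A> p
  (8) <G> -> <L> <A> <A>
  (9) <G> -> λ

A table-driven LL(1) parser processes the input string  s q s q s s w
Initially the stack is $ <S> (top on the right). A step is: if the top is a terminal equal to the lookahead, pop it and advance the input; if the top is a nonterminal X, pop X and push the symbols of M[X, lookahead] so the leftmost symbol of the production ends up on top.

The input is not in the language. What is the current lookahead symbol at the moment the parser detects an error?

step 1: stack=$ <S>  input=s q s q s s w $  — expand <S> -> s q s <A>
step 2: stack=$ <A> s q s  input=s q s q s s w $  — match s
step 3: stack=$ <A> s q  input=q s q s s w $  — match q
step 4: stack=$ <A> s  input=s q s s w $  — match s
step 5: stack=$ <A>  input=q s s w $  — expand <A> -> q <G> s s
step 6: stack=$ s s <G> q  input=q s s w $  — match q
step 7: stack=$ s s <G>  input=s s w $  — expand <G> -> λ
step 8: stack=$ s s  input=s s w $  — match s
step 9: stack=$ s  input=s w $  — match s
step 10: stack=$  input=w $  — error: stack empty but input remains

w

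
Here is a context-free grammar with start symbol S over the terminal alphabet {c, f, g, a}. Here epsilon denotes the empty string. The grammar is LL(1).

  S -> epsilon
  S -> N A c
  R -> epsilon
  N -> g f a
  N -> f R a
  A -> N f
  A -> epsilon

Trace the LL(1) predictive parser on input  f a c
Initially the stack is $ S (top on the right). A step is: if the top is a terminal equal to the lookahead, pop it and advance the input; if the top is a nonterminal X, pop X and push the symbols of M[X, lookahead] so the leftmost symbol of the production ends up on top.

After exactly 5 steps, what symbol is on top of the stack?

step 1: stack=$ S  input=f a c $  — expand S -> N A c
step 2: stack=$ c A N  input=f a c $  — expand N -> f R a
step 3: stack=$ c A a R f  input=f a c $  — match f
step 4: stack=$ c A a R  input=a c $  — expand R -> epsilon
step 5: stack=$ c A a  input=a c $  — match a
Stack after step 5: $ c A (top = A).

A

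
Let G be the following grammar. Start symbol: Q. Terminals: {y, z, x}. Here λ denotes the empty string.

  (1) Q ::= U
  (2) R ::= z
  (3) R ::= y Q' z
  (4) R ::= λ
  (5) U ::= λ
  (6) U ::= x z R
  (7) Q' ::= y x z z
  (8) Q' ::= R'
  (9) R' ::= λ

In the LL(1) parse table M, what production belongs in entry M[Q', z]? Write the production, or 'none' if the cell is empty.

Q' ::= R'

FIRST(R): from R::=z we get {z}; from R::=y Q' z we get {y}; from R::=λ we get {λ}. So FIRST(R) = {λ, y, z}.
FIRST(U): from U::=λ we get {λ}; from U::=x z R we get {x}. So FIRST(U) = {λ, x}.
FIRST(R'): from R'::=λ we get {λ}. So FIRST(R') = {λ}.
FIRST(Q): from Q::=U we get {λ, x}. So FIRST(Q) = {λ, x}.
FIRST(Q'): from Q'::=y x z z we get {y}; from Q'::=R' we get {λ}. So FIRST(Q') = {λ, y}.
FOLLOW(Q) includes $ since Q is the start symbol.
FOLLOW(Q'): in R::=y Q' z, Q' is followed by z with FIRST {z}. Thus FOLLOW(Q') = {z}.
For Q' ::= y x z z: FIRST(y x z z) = {y}, so it goes in M[Q', t] for t ∈ {y}.
For Q' ::= R': FIRST(R') = {λ}, so it goes in M[Q', t] for t ∈ {}; since λ ∈ FIRST, also for every t ∈ FOLLOW(Q') = {z}.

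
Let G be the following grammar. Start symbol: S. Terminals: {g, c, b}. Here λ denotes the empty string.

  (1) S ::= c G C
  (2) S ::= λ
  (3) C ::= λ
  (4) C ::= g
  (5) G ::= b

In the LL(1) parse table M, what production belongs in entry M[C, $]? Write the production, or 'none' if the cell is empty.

C ::= λ

FIRST(S): from S::=c G C we get {c}; from S::=λ we get {λ}. So FIRST(S) = {λ, c}.
FIRST(C): from C::=λ we get {λ}; from C::=g we get {g}. So FIRST(C) = {λ, g}.
FIRST(G): from G::=b we get {b}. So FIRST(G) = {b}.
FOLLOW(S) includes $ since S is the start symbol.
FOLLOW(S): S appears on no right-hand side. Thus FOLLOW(S) = {$}.
FOLLOW(C): in S::=c G C, the suffix after C is empty, so FOLLOW(C) ⊇ FOLLOW(S) = {$}. Thus FOLLOW(C) = {$}.
For C ::= λ: FIRST(λ) = {λ}, so it goes in M[C, t] for t ∈ {}; since λ ∈ FIRST, also for every t ∈ FOLLOW(C) = {$}.
For C ::= g: FIRST(g) = {g}, so it goes in M[C, t] for t ∈ {g}.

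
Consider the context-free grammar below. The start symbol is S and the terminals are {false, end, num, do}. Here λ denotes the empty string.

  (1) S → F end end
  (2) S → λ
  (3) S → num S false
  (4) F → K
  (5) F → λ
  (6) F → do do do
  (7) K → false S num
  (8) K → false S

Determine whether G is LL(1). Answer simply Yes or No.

No

FIRST(S) = {λ, do, end, false, num}
FIRST(F) = {λ, do, false}
FIRST(K) = {false}
FOLLOW(S) = {$, end, false, num}
FOLLOW(F) = {end}
FOLLOW(K) = {end}
Cell M[K, false] receives both K → false S num and K → false S — the grammar is not LL(1).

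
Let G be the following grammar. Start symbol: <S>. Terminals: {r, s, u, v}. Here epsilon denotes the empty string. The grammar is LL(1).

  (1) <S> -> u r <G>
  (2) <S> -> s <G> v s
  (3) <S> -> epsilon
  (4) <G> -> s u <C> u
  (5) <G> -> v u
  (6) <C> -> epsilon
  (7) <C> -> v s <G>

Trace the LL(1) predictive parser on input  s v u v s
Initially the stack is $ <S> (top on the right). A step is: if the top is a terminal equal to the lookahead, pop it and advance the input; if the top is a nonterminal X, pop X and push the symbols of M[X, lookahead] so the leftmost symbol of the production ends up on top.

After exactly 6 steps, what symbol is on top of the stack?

s

     Stack        Input        Action
  1  $ <S>        s v u v s $  expand <S> -> s <G> v s
  2  $ s v <G> s  s v u v s $  match s
  3  $ s v <G>    v u v s $    expand <G> -> v u
  4  $ s v u v    v u v s $    match v
  5  $ s v u      u v s $      match u
  6  $ s v        v s $        match v
Stack after step 6: $ s (top = s).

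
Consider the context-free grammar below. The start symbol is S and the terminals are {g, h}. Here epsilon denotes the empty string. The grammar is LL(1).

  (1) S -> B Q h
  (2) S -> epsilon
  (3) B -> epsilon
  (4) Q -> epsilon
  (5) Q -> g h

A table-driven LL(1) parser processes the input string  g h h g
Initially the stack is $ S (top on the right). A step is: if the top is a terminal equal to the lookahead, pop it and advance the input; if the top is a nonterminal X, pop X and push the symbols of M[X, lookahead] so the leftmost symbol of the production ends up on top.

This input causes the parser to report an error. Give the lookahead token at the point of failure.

g

     Stack    Input      Action
  1  $ S      g h h g $  expand S -> B Q h
  2  $ h Q B  g h h g $  expand B -> epsilon
  3  $ h Q    g h h g $  expand Q -> g h
  4  $ h h g  g h h g $  match g
  5  $ h h    h h g $    match h
  6  $ h      h g $      match h
  7  $        g $        error: stack empty but input remains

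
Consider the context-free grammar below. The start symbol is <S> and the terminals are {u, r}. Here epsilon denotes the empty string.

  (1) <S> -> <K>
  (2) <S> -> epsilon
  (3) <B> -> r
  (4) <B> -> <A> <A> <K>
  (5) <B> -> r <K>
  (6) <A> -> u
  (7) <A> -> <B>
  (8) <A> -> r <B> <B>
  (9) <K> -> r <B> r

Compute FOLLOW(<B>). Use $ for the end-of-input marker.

FIRST(<K>) = {r}
FIRST(<S>) = {epsilon, r}  (via <K>)
FIRST(<B>) = {r, u}  (via <A> <A> <K>)
FIRST(<A>) = {r, u}  (via <B>)
FOLLOW(<S>) includes $ since <S> is the start symbol.
FOLLOW(<S>): <S> appears on no right-hand side. Thus FOLLOW(<S>) = {$}.
FOLLOW(<A>): in <B>-><A> <A> <K> (occurrence 1), <A> is followed by <A> <K> with FIRST {r, u}; in <B>-><A> <A> <K> (occurrence 2), <A> is followed by <K> with FIRST {r}. Thus FOLLOW(<A>) = {r, u}.
FOLLOW(<B>): in <A>-><B>, the suffix after <B> is empty, so FOLLOW(<B>) ⊇ FOLLOW(<A>) = {r, u}; in <A>->r <B> <B> (occurrence 1), <B> is followed by <B> with FIRST {r, u}; in <A>->r <B> <B> (occurrence 2), the suffix after <B> is empty, so FOLLOW(<B>) ⊇ FOLLOW(<A>) = {r, u}; in <K>->r <B> r, <B> is followed by r with FIRST {r}. Thus FOLLOW(<B>) = {r, u}.
FOLLOW(<K>): in <S>-><K>, the suffix after <K> is empty, so FOLLOW(<K>) ⊇ FOLLOW(<S>) = {$}; in <B>-><A> <A> <K>, the suffix after <K> is empty, so FOLLOW(<K>) ⊇ FOLLOW(<B>) = {r, u}; in <B>->r <K>, the suffix after <K> is empty, so FOLLOW(<K>) ⊇ FOLLOW(<B>) = {r, u}. Thus FOLLOW(<K>) = {$, r, u}.

{r, u}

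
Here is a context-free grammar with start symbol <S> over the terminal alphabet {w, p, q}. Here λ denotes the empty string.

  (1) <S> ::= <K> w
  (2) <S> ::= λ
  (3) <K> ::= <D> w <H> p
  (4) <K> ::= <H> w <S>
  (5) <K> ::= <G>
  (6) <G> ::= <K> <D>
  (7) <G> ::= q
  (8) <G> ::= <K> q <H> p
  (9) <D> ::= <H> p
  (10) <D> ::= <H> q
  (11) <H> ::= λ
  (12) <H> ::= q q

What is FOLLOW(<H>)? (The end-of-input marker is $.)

FIRST(<H>) = {λ, q}
FIRST(<D>) = {p, q}  (via <H> p, <H> q)
FIRST(<S>) = {λ, p, q, w}  (via <K> w)
FIRST(<K>) = {p, q, w}  (via <D> w <H> p, <H> w <S>, <G>)
FIRST(<G>) = {p, q, w}  (via <K> <D>, <K> q <H> p)
FOLLOW(<S>) includes $ since <S> is the start symbol.
FOLLOW(<K>): in <S>::=<K> w, <K> is followed by w with FIRST {w}; in <G>::=<K> <D>, <K> is followed by <D> with FIRST {p, q}; in <G>::=<K> q <H> p, <K> is followed by q <H> p with FIRST {q}. Thus FOLLOW(<K>) = {p, q, w}.
FOLLOW(<S>): in <K>::=<H> w <S>, the suffix after <S> is empty, so FOLLOW(<S>) ⊇ FOLLOW(<K>) = {p, q, w}. Thus FOLLOW(<S>) = {$, p, q, w}.
FOLLOW(<G>): in <K>::=<G>, the suffix after <G> is empty, so FOLLOW(<G>) ⊇ FOLLOW(<K>) = {p, q, w}. Thus FOLLOW(<G>) = {p, q, w}.
FOLLOW(<D>): in <K>::=<D> w <H> p, <D> is followed by w <H> p with FIRST {w}; in <G>::=<K> <D>, the suffix after <D> is empty, so FOLLOW(<D>) ⊇ FOLLOW(<G>) = {p, q, w}. Thus FOLLOW(<D>) = {p, q, w}.
FOLLOW(<H>): in <K>::=<D> w <H> p, <H> is followed by p with FIRST {p}; in <K>::=<H> w <S>, <H> is followed by w <S> with FIRST {w}; in <G>::=<K> q <H> p, <H> is followed by p with FIRST {p}; in <D>::=<H> p, <H> is followed by p with FIRST {p}; in <D>::=<H> q, <H> is followed by q with FIRST {q}. Thus FOLLOW(<H>) = {p, q, w}.

{p, q, w}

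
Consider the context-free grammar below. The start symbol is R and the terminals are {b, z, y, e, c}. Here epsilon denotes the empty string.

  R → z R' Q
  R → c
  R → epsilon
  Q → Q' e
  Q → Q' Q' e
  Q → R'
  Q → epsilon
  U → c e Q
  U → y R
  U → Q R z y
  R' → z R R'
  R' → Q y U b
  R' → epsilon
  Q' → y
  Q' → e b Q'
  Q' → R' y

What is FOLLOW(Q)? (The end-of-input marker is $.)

FIRST(R) = {epsilon, c, z}
FIRST(Q) = {epsilon, e, y, z}  (via Q' e, Q' Q' e, R')
FIRST(U) = {c, e, y, z}  (via Q R z y)
FIRST(R') = {epsilon, e, y, z}  (via Q y U b)
FIRST(Q') = {e, y, z}  (via R' y)
FOLLOW(R) includes $ since R is the start symbol.
FOLLOW(U): in R'→Q y U b, U is followed by b with FIRST {b}. Thus FOLLOW(U) = {b}.
FOLLOW(Q'): in Q→Q' e, Q' is followed by e with FIRST {e}; in Q→Q' Q' e (occurrence 1), Q' is followed by Q' e with FIRST {e, y, z}; in Q→Q' Q' e (occurrence 2), Q' is followed by e with FIRST {e}; in Q'→e b Q', the suffix after Q' is empty (adds nothing new). Thus FOLLOW(Q') = {e, y, z}.
FOLLOW(R): in U→y R, the suffix after R is empty, so FOLLOW(R) ⊇ FOLLOW(U) = {b}; in U→Q R z y, R is followed by z y with FIRST {z}; in R'→z R R', R is followed by R' with FIRST {epsilon, e, y, z}; in R'→z R R', the suffix after R is nullable, so FOLLOW(R) ⊇ FOLLOW(R') = {$, b, c, e, y, z}. Thus FOLLOW(R) = {$, b, c, e, y, z}.
FOLLOW(Q): in R→z R' Q, the suffix after Q is empty, so FOLLOW(Q) ⊇ FOLLOW(R) = {$, b, c, e, y, z}; in U→c e Q, the suffix after Q is empty, so FOLLOW(Q) ⊇ FOLLOW(U) = {b}; in U→Q R z y, Q is followed by R z y with FIRST {c, z}; in R'→Q y U b, Q is followed by y U b with FIRST {y}. Thus FOLLOW(Q) = {$, b, c, e, y, z}.
FOLLOW(R'): in R→z R' Q, R' is followed by Q with FIRST {epsilon, e, y, z}; in R→z R' Q, the suffix after R' is nullable, so FOLLOW(R') ⊇ FOLLOW(R) = {$, b, c, e, y, z}; in Q→R', the suffix after R' is empty, so FOLLOW(R') ⊇ FOLLOW(Q) = {$, b, c, e, y, z}; in R'→z R R', the suffix after R' is empty (adds nothing new); in Q'→R' y, R' is followed by y with FIRST {y}. Thus FOLLOW(R') = {$, b, c, e, y, z}.

{$, b, c, e, y, z}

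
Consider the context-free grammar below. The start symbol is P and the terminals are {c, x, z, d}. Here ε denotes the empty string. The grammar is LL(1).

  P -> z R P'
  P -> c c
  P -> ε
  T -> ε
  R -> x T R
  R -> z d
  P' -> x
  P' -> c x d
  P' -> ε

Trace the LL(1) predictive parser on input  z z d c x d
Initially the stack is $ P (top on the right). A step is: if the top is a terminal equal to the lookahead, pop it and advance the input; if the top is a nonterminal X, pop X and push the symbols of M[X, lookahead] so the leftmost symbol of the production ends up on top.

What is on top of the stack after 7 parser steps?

x

     Stack     Input          Action
  1  $ P       z z d c x d $  expand P -> z R P'
  2  $ P' R z  z z d c x d $  match z
  3  $ P' R    z d c x d $    expand R -> z d
  4  $ P' d z  z d c x d $    match z
  5  $ P' d    d c x d $      match d
  6  $ P'      c x d $        expand P' -> c x d
  7  $ d x c   c x d $        match c
Stack after step 7: $ d x (top = x).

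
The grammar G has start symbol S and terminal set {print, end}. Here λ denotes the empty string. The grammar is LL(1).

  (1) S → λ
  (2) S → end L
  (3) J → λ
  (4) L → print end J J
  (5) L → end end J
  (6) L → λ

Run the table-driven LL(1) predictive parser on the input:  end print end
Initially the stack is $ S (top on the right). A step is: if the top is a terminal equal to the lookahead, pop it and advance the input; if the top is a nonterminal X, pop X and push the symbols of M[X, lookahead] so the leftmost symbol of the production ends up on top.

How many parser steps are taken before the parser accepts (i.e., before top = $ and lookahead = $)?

step 1: stack=$ S  input=end print end $  — expand S → end L
step 2: stack=$ L end  input=end print end $  — match end
step 3: stack=$ L  input=print end $  — expand L → print end J J
step 4: stack=$ J J end print  input=print end $  — match print
step 5: stack=$ J J end  input=end $  — match end
step 6: stack=$ J J  input=$  — expand J → λ
step 7: stack=$ J  input=$  — expand J → λ
Accept reached after 7 steps.

7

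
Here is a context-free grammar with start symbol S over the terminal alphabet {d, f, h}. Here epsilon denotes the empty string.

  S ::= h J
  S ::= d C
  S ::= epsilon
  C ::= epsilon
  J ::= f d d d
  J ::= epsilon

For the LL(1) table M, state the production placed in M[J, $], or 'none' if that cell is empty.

FIRST(S) = {epsilon, d, h}
FIRST(C) = {epsilon}
FIRST(J) = {epsilon, f}
FOLLOW(S) includes $ since S is the start symbol.
FOLLOW(S): S appears on no right-hand side. Thus FOLLOW(S) = {$}.
FOLLOW(J): in S::=h J, the suffix after J is empty, so FOLLOW(J) ⊇ FOLLOW(S) = {$}. Thus FOLLOW(J) = {$}.
For J ::= f d d d: FIRST(f d d d) = {f}, so it goes in M[J, t] for t ∈ {f}.
For J ::= epsilon: FIRST(epsilon) = {epsilon}, so it goes in M[J, t] for t ∈ {}; since epsilon ∈ FIRST, also for every t ∈ FOLLOW(J) = {$}.

J ::= epsilon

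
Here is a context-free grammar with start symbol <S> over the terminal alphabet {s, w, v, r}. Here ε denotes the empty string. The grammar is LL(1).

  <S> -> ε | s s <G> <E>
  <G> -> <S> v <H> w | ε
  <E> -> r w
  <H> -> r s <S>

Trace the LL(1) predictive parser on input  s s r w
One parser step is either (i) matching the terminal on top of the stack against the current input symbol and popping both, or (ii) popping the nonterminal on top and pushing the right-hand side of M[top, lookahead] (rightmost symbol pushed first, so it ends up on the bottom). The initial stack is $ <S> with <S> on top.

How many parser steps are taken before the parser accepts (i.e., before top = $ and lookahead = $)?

7

     Stack          Input      Action
  1  $ <S>          s s r w $  expand <S> -> s s <G> <E>
  2  $ <E> <G> s s  s s r w $  match s
  3  $ <E> <G> s    s r w $    match s
  4  $ <E> <G>      r w $      expand <G> -> ε
  5  $ <E>          r w $      expand <E> -> r w
  6  $ w r          r w $      match r
  7  $ w            w $        match w
Accept reached after 7 steps.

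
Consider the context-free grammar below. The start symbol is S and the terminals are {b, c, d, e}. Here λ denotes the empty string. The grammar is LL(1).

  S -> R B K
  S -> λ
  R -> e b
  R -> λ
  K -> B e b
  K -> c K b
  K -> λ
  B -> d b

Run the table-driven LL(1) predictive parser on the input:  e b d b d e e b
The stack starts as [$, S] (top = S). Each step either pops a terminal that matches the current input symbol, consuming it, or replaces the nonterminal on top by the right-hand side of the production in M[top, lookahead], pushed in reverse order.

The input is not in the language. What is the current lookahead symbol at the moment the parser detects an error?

e

step 1: stack=$ S  input=e b d b d e e b $  — expand S -> R B K
step 2: stack=$ K B R  input=e b d b d e e b $  — expand R -> e b
step 3: stack=$ K B b e  input=e b d b d e e b $  — match e
step 4: stack=$ K B b  input=b d b d e e b $  — match b
step 5: stack=$ K B  input=d b d e e b $  — expand B -> d b
step 6: stack=$ K b d  input=d b d e e b $  — match d
step 7: stack=$ K b  input=b d e e b $  — match b
step 8: stack=$ K  input=d e e b $  — expand K -> B e b
step 9: stack=$ b e B  input=d e e b $  — expand B -> d b
step 10: stack=$ b e b d  input=d e e b $  — match d
step 11: stack=$ b e b  input=e e b $  — error: top is terminal b but lookahead is e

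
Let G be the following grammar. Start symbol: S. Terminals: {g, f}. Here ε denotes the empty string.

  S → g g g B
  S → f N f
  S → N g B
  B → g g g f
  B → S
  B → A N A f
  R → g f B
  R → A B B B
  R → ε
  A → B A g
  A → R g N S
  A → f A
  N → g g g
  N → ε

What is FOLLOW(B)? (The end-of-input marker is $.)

FIRST(N): from N→g g g we get {g}; from N→ε we get {ε}. So FIRST(N) = {ε, g}.
FIRST(S): from S→g g g B we get {g}; from S→f N f we get {f}; from S→N g B we get {g}. So FIRST(S) = {f, g}.
FIRST(B): from B→g g g f we get {g}; from B→S we get {f, g}; from B→A N A f we get {f, g}. So FIRST(B) = {f, g}.
FIRST(R): from R→g f B we get {g}; from R→A B B B we get {f, g}; from R→ε we get {ε}. So FIRST(R) = {ε, f, g}.
FIRST(A): from A→B A g we get {f, g}; from A→R g N S we get {f, g}; from A→f A we get {f}. So FIRST(A) = {f, g}.
FOLLOW(S) includes $ since S is the start symbol.
FOLLOW(R): in A→R g N S, R is followed by g N S with FIRST {g}. Thus FOLLOW(R) = {g}.
FOLLOW(A): in B→A N A f (occurrence 1), A is followed by N A f with FIRST {f, g}; in B→A N A f (occurrence 2), A is followed by f with FIRST {f}; in R→A B B B, A is followed by B B B with FIRST {f, g}; in A→B A g, A is followed by g with FIRST {g}; in A→f A, the suffix after A is empty (adds nothing new). Thus FOLLOW(A) = {f, g}.
FOLLOW(N): in S→f N f, N is followed by f with FIRST {f}; in S→N g B, N is followed by g B with FIRST {g}; in B→A N A f, N is followed by A f with FIRST {f, g}; in A→R g N S, N is followed by S with FIRST {f, g}. Thus FOLLOW(N) = {f, g}.
FOLLOW(S): in B→S, the suffix after S is empty, so FOLLOW(S) ⊇ FOLLOW(B) = {$, f, g}; in A→R g N S, the suffix after S is empty, so FOLLOW(S) ⊇ FOLLOW(A) = {f, g}. Thus FOLLOW(S) = {$, f, g}.
FOLLOW(B): in S→g g g B, the suffix after B is empty, so FOLLOW(B) ⊇ FOLLOW(S) = {$, f, g}; in S→N g B, the suffix after B is empty, so FOLLOW(B) ⊇ FOLLOW(S) = {$, f, g}; in R→g f B, the suffix after B is empty, so FOLLOW(B) ⊇ FOLLOW(R) = {g}; in R→A B B B (occurrence 1), B is followed by B B with FIRST {f, g}; in R→A B B B (occurrence 2), B is followed by B with FIRST {f, g}; in R→A B B B (occurrence 3), the suffix after B is empty, so FOLLOW(B) ⊇ FOLLOW(R) = {g}; in A→B A g, B is followed by A g with FIRST {f, g}. Thus FOLLOW(B) = {$, f, g}.

{$, f, g}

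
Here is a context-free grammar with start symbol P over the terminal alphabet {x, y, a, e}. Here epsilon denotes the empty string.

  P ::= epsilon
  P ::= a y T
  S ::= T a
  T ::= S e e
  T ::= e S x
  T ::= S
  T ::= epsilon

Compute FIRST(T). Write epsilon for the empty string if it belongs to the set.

FIRST(P) = {epsilon, a}
FIRST(S) = {a, e}  (via T a)
FIRST(T) = {epsilon, a, e}  (via S e e, S)

{epsilon, a, e}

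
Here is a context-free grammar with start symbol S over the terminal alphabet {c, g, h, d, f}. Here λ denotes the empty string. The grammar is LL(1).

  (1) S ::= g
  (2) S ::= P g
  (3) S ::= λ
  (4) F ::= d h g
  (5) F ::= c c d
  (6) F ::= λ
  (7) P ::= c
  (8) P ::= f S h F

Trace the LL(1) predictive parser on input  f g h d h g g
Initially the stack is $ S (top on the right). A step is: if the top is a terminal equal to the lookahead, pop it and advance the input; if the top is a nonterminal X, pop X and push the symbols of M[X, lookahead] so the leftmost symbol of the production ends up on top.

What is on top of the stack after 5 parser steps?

h

step 1: stack=$ S  input=f g h d h g g $  — expand S ::= P g
step 2: stack=$ g P  input=f g h d h g g $  — expand P ::= f S h F
step 3: stack=$ g F h S f  input=f g h d h g g $  — match f
step 4: stack=$ g F h S  input=g h d h g g $  — expand S ::= g
step 5: stack=$ g F h g  input=g h d h g g $  — match g
Stack after step 5: $ g F h (top = h).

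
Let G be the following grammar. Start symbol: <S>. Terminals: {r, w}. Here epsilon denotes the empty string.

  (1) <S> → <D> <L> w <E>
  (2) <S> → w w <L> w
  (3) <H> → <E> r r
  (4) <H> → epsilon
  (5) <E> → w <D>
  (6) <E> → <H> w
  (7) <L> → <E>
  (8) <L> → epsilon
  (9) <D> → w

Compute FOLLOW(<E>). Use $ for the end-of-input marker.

{$, r, w}

FIRST(<D>) = {w}
FIRST(<S>) = {w}  (via <D> <L> w <E>)
FIRST(<H>) = {epsilon, w}  (via <E> r r)
FIRST(<E>) = {w}  (via <H> w)
FIRST(<L>) = {epsilon, w}  (via <E>)
FOLLOW(<S>) includes $ since <S> is the start symbol.
FOLLOW(<S>): <S> appears on no right-hand side. Thus FOLLOW(<S>) = {$}.
FOLLOW(<H>): in <E>→<H> w, <H> is followed by w with FIRST {w}. Thus FOLLOW(<H>) = {w}.
FOLLOW(<L>): in <S>→<D> <L> w <E>, <L> is followed by w <E> with FIRST {w}; in <S>→w w <L> w, <L> is followed by w with FIRST {w}. Thus FOLLOW(<L>) = {w}.
FOLLOW(<E>): in <S>→<D> <L> w <E>, the suffix after <E> is empty, so FOLLOW(<E>) ⊇ FOLLOW(<S>) = {$}; in <H>→<E> r r, <E> is followed by r r with FIRST {r}; in <L>→<E>, the suffix after <E> is empty, so FOLLOW(<E>) ⊇ FOLLOW(<L>) = {w}. Thus FOLLOW(<E>) = {$, r, w}.
FOLLOW(<D>): in <S>→<D> <L> w <E>, <D> is followed by <L> w <E> with FIRST {w}; in <E>→w <D>, the suffix after <D> is empty, so FOLLOW(<D>) ⊇ FOLLOW(<E>) = {$, r, w}. Thus FOLLOW(<D>) = {$, r, w}.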